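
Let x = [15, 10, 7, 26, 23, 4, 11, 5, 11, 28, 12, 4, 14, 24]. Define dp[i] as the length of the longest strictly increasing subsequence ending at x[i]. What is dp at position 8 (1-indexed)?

2

dp[i] = 1 + max{dp[j] : j<i, x[j]<x[i]} (or 1 if no such j):
i:      1  2  3  4  5  6  7  8  9 10 11 12 13 14
x[i]:  15 10  7 26 23  4 11  5 11 28 12  4 14 24
dp:     1  1  1  2  2  1  2  2  3  4  4  1  5  6
At index 8 the value is 2.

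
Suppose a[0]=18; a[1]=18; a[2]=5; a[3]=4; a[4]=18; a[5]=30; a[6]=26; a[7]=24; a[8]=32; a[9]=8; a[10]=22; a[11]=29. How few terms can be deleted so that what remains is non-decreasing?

7

Fewest deletions = n − (longest non-decreasing subsequence).
i:      0  1  2  3  4  5  6  7  8  9 10 11
a[i]:  18 18  5  4 18 30 26 24 32  8 22 29
dp:     1  2  1  1  3  4  4  4  5  2  4  5
max dp = 5, so deletions = 12 − 5 = 7.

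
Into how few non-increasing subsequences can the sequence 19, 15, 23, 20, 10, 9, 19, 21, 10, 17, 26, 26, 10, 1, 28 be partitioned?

5

Place each on the leftmost legal pile:
19 → new pile 1 (tops now [19])
15 → pile 1 (tops now [15])
23 → new pile 2 (tops now [15, 23])
20 → pile 2 (tops now [15, 20])
10 → pile 1 (tops now [10, 20])
9 → pile 1 (tops now [9, 20])
19 → pile 2 (tops now [9, 19])
21 → new pile 3 (tops now [9, 19, 21])
10 → pile 2 (tops now [9, 10, 21])
17 → pile 3 (tops now [9, 10, 17])
26 → new pile 4 (tops now [9, 10, 17, 26])
26 → pile 4 (tops now [9, 10, 17, 26])
10 → pile 2 (tops now [9, 10, 17, 26])
1 → pile 1 (tops now [1, 10, 17, 26])
28 → new pile 5 (tops now [1, 10, 17, 26, 28])
Five piles.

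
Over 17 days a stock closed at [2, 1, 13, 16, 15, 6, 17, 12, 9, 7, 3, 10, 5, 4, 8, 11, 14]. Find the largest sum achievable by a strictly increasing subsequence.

Let S[i] be the best sum of a strictly increasing subsequence ending at i:
i:      1  2  3  4  5  6  7  8  9 10 11 12 13 14 15 16 17
a[i]:   2  1 13 16 15  6 17 12  9  7  3 10  5  4  8 11 14
S:      2  1 15 31 30  8 48 20 17 15  5 27 10  9 23 38 52
Maximum is 52 (e.g. 2 + 6 + 9 + 10 + 11 + 14).

52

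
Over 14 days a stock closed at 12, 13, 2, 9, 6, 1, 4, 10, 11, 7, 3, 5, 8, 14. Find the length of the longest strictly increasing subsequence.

Track the smallest tail for each achievable length (strict):
12 → extends → [12]
13 → extends → [12, 13]
2 → replaces 12 → [2, 13]
9 → replaces 13 → [2, 9]
6 → replaces 9 → [2, 6]
1 → replaces 2 → [1, 6]
4 → replaces 6 → [1, 4]
10 → extends → [1, 4, 10]
11 → extends → [1, 4, 10, 11]
7 → replaces 10 → [1, 4, 7, 11]
3 → replaces 4 → [1, 3, 7, 11]
5 → replaces 7 → [1, 3, 5, 11]
8 → replaces 11 → [1, 3, 5, 8]
14 → extends → [1, 3, 5, 8, 14]
Five tails, so the longest strictly increasing subsequence has length 5 (e.g. 2, 9, 10, 11, 14).

5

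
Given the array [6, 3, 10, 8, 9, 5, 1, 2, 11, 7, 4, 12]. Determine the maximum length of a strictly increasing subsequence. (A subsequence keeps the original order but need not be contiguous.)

Track the smallest tail for each achievable length (strict):
6 → extends → [6]
3 → replaces 6 → [3]
10 → extends → [3, 10]
8 → replaces 10 → [3, 8]
9 → extends → [3, 8, 9]
5 → replaces 8 → [3, 5, 9]
1 → replaces 3 → [1, 5, 9]
2 → replaces 5 → [1, 2, 9]
11 → extends → [1, 2, 9, 11]
7 → replaces 9 → [1, 2, 7, 11]
4 → replaces 7 → [1, 2, 4, 11]
12 → extends → [1, 2, 4, 11, 12]
Five tails, so the longest strictly increasing subsequence has length 5 (e.g. 6, 8, 9, 11, 12).

5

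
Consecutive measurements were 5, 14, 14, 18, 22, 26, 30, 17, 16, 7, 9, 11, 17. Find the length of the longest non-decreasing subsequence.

Track the smallest tail for each achievable length (allowing ties):
5 → extends → [5]
14 → extends → [5, 14]
14 → extends → [5, 14, 14]
18 → extends → [5, 14, 14, 18]
22 → extends → [5, 14, 14, 18, 22]
26 → extends → [5, 14, 14, 18, 22, 26]
30 → extends → [5, 14, 14, 18, 22, 26, 30]
17 → replaces 18 → [5, 14, 14, 17, 22, 26, 30]
16 → replaces 17 → [5, 14, 14, 16, 22, 26, 30]
7 → replaces 14 → [5, 7, 14, 16, 22, 26, 30]
9 → replaces 14 → [5, 7, 9, 16, 22, 26, 30]
11 → replaces 16 → [5, 7, 9, 11, 22, 26, 30]
17 → replaces 22 → [5, 7, 9, 11, 17, 26, 30]
Seven tails, so the longest non-decreasing subsequence has length 7 (e.g. 5, 14, 14, 18, 22, 26, 30).

7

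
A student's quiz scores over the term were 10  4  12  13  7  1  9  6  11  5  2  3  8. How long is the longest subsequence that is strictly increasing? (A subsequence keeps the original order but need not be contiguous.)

Let dp[i] be the length of the longest such subsequence ending at index i:
i:      1  2  3  4  5  6  7  8  9 10 11 12 13
a[i]:  10  4 12 13  7  1  9  6 11  5  2  3  8
dp:     1  1  2  3  2  1  3  2  4  2  2  3  4
Maximum dp value is 4.

4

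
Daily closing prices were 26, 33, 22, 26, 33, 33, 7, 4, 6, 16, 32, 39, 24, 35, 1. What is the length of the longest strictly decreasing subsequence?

Let dp[i] be the longest strictly decreasing subsequence ending at i:
i:      1  2  3  4  5  6  7  8  9 10 11 12 13 14 15
a[i]:  26 33 22 26 33 33  7  4  6 16 32 39 24 35  1
dp:     1  1  2  2  1  1  3  4  4  3  2  1  3  2  5
Maximum is 5.

5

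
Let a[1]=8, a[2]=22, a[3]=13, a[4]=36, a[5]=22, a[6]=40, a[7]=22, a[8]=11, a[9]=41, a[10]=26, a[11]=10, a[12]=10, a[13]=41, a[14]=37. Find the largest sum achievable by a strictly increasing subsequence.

147

Let S[i] be the best sum of a strictly increasing subsequence ending at i:
i:       1   2   3   4   5   6   7   8   9  10  11  12  13  14
a[i]:    8  22  13  36  22  40  22  11  41  26  10  10  41  37
S:       8  30  21  66  43 106  43  19 147  69  18  18 147 106
Maximum is 147 (e.g. 8 + 22 + 36 + 40 + 41).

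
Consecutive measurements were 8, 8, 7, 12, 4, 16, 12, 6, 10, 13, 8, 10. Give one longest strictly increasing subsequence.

Patience tails give the LIS length; then backtrack through the dp parents:
8 → extends → [8]
8 → already a tail → [8]
7 → replaces 8 → [7]
12 → extends → [7, 12]
4 → replaces 7 → [4, 12]
16 → extends → [4, 12, 16]
12 → already a tail → [4, 12, 16]
6 → replaces 12 → [4, 6, 16]
10 → replaces 16 → [4, 6, 10]
13 → extends → [4, 6, 10, 13]
8 → replaces 10 → [4, 6, 8, 13]
10 → replaces 13 → [4, 6, 8, 10]
Length 4; one witness is 4, 6, 10, 13.

4, 6, 10, 13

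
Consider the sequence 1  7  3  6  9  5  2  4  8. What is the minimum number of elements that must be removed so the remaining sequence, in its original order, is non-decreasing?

Fewest deletions = n − (longest non-decreasing subsequence).
i:     1 2 3 4 5 6 7 8 9
a[i]:  1 7 3 6 9 5 2 4 8
dp:    1 2 2 3 4 3 2 3 4
max dp = 4, so deletions = 9 − 4 = 5.

5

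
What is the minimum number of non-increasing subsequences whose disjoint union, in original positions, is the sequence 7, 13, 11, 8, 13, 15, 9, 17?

5

Place each on the leftmost legal pile:
7 → new pile 1 (tops now [7])
13 → new pile 2 (tops now [7, 13])
11 → pile 2 (tops now [7, 11])
8 → pile 2 (tops now [7, 8])
13 → new pile 3 (tops now [7, 8, 13])
15 → new pile 4 (tops now [7, 8, 13, 15])
9 → pile 3 (tops now [7, 8, 9, 15])
17 → new pile 5 (tops now [7, 8, 9, 15, 17])
Five piles.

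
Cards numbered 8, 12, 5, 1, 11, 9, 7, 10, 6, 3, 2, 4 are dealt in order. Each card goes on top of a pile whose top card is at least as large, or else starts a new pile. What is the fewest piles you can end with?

3

The minimum number of non-increasing subsequences covering a sequence equals the length of its longest strictly increasing subsequence.
LIS length is 3 (e.g. 8, 9, 10), so 3 piles are needed.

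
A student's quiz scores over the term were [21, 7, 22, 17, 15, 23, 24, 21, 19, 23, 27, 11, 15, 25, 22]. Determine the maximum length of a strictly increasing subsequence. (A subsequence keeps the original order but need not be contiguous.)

5

Let dp[i] be the length of the longest such subsequence ending at index i:
i:      1  2  3  4  5  6  7  8  9 10 11 12 13 14 15
a[i]:  21  7 22 17 15 23 24 21 19 23 27 11 15 25 22
dp:     1  1  2  2  2  3  4  3  3  4  5  2  3  5  4
Maximum dp value is 5.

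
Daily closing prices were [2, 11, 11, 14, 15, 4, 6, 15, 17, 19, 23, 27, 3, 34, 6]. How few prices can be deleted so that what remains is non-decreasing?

Fewest deletions = n − (longest non-decreasing subsequence).
i:      1  2  3  4  5  6  7  8  9 10 11 12 13 14 15
a[i]:   2 11 11 14 15  4  6 15 17 19 23 27  3 34  6
dp:     1  2  3  4  5  2  3  6  7  8  9 10  2 11  4
max dp = 11, so deletions = 15 − 11 = 4.

4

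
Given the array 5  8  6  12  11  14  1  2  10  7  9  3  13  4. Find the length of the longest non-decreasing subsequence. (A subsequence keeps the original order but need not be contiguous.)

Track the smallest tail for each achievable length (allowing ties):
5 → extends → [5]
8 → extends → [5, 8]
6 → replaces 8 → [5, 6]
12 → extends → [5, 6, 12]
11 → replaces 12 → [5, 6, 11]
14 → extends → [5, 6, 11, 14]
1 → replaces 5 → [1, 6, 11, 14]
2 → replaces 6 → [1, 2, 11, 14]
10 → replaces 11 → [1, 2, 10, 14]
7 → replaces 10 → [1, 2, 7, 14]
9 → replaces 14 → [1, 2, 7, 9]
3 → replaces 7 → [1, 2, 3, 9]
13 → extends → [1, 2, 3, 9, 13]
4 → replaces 9 → [1, 2, 3, 4, 13]
Five tails, so the longest non-decreasing subsequence has length 5 (e.g. 5, 6, 7, 9, 13).

5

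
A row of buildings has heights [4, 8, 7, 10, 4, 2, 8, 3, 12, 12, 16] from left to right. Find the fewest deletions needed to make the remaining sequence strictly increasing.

6

Fewest deletions = n − (longest strictly increasing subsequence).
i:      1  2  3  4  5  6  7  8  9 10 11
a[i]:   4  8  7 10  4  2  8  3 12 12 16
dp:     1  2  2  3  1  1  3  2  4  4  5
max dp = 5, so deletions = 11 − 5 = 6.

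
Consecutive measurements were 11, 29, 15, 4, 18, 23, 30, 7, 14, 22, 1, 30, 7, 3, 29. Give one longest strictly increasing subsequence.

11, 15, 18, 23, 30

Patience tails give the LIS length; then backtrack through the dp parents:
11 → extends → [11]
29 → extends → [11, 29]
15 → replaces 29 → [11, 15]
4 → replaces 11 → [4, 15]
18 → extends → [4, 15, 18]
23 → extends → [4, 15, 18, 23]
30 → extends → [4, 15, 18, 23, 30]
7 → replaces 15 → [4, 7, 18, 23, 30]
14 → replaces 18 → [4, 7, 14, 23, 30]
22 → replaces 23 → [4, 7, 14, 22, 30]
1 → replaces 4 → [1, 7, 14, 22, 30]
30 → already a tail → [1, 7, 14, 22, 30]
7 → already a tail → [1, 7, 14, 22, 30]
3 → replaces 7 → [1, 3, 14, 22, 30]
29 → replaces 30 → [1, 3, 14, 22, 29]
Length 5; one witness is 11, 15, 18, 23, 30.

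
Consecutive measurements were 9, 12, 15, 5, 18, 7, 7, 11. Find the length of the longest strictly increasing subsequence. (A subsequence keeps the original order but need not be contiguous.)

Track the smallest tail for each achievable length (strict):
9 → extends → [9]
12 → extends → [9, 12]
15 → extends → [9, 12, 15]
5 → replaces 9 → [5, 12, 15]
18 → extends → [5, 12, 15, 18]
7 → replaces 12 → [5, 7, 15, 18]
7 → already a tail → [5, 7, 15, 18]
11 → replaces 15 → [5, 7, 11, 18]
Four tails, so the longest strictly increasing subsequence has length 4 (e.g. 9, 12, 15, 18).

4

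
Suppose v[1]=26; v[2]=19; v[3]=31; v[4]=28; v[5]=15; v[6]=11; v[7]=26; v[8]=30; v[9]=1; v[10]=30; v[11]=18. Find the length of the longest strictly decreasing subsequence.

Let dp[i] be the longest strictly decreasing subsequence ending at i:
i:      1  2  3  4  5  6  7  8  9 10 11
v[i]:  26 19 31 28 15 11 26 30  1 30 18
dp:     1  2  1  2  3  4  3  2  5  2  4
Maximum is 5.

5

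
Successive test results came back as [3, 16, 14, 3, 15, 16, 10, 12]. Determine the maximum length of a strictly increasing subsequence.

4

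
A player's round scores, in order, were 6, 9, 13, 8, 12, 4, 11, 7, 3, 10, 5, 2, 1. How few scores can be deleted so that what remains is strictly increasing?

Fewest deletions = n − (longest strictly increasing subsequence).
Patience tails:
6 → extends → [6]
9 → extends → [6, 9]
13 → extends → [6, 9, 13]
8 → replaces 9 → [6, 8, 13]
12 → replaces 13 → [6, 8, 12]
4 → replaces 6 → [4, 8, 12]
11 → replaces 12 → [4, 8, 11]
7 → replaces 8 → [4, 7, 11]
3 → replaces 4 → [3, 7, 11]
10 → replaces 11 → [3, 7, 10]
5 → replaces 7 → [3, 5, 10]
2 → replaces 3 → [2, 5, 10]
1 → replaces 2 → [1, 5, 10]
Longest strictly increasing subsequence has length 3, so deletions = 13 − 3 = 10.

10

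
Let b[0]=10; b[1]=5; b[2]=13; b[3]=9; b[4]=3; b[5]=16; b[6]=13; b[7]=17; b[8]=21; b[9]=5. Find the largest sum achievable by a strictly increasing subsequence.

77

Let S[i] be the best sum of a strictly increasing subsequence ending at i:
i:      0  1  2  3  4  5  6  7  8  9
b[i]:  10  5 13  9  3 16 13 17 21  5
S:     10  5 23 14  3 39 27 56 77  8
Maximum is 77 (e.g. 10 + 13 + 16 + 17 + 21).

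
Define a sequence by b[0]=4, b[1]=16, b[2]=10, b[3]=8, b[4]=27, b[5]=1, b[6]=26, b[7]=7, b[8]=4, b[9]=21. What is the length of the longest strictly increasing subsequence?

3

Track the smallest tail for each achievable length (strict):
4 → extends → [4]
16 → extends → [4, 16]
10 → replaces 16 → [4, 10]
8 → replaces 10 → [4, 8]
27 → extends → [4, 8, 27]
1 → replaces 4 → [1, 8, 27]
26 → replaces 27 → [1, 8, 26]
7 → replaces 8 → [1, 7, 26]
4 → replaces 7 → [1, 4, 26]
21 → replaces 26 → [1, 4, 21]
Three tails, so the longest strictly increasing subsequence has length 3 (e.g. 4, 16, 27).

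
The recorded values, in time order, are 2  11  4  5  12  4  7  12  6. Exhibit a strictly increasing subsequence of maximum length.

Patience tails give the LIS length; then backtrack through the dp parents:
2 → extends → [2]
11 → extends → [2, 11]
4 → replaces 11 → [2, 4]
5 → extends → [2, 4, 5]
12 → extends → [2, 4, 5, 12]
4 → already a tail → [2, 4, 5, 12]
7 → replaces 12 → [2, 4, 5, 7]
12 → extends → [2, 4, 5, 7, 12]
6 → replaces 7 → [2, 4, 5, 6, 12]
Length 5; one witness is 2, 4, 5, 7, 12.

2, 4, 5, 7, 12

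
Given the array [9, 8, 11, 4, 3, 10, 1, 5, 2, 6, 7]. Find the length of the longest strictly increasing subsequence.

Track the smallest tail for each achievable length (strict):
9 → extends → [9]
8 → replaces 9 → [8]
11 → extends → [8, 11]
4 → replaces 8 → [4, 11]
3 → replaces 4 → [3, 11]
10 → replaces 11 → [3, 10]
1 → replaces 3 → [1, 10]
5 → replaces 10 → [1, 5]
2 → replaces 5 → [1, 2]
6 → extends → [1, 2, 6]
7 → extends → [1, 2, 6, 7]
Four tails, so the longest strictly increasing subsequence has length 4 (e.g. 4, 5, 6, 7).

4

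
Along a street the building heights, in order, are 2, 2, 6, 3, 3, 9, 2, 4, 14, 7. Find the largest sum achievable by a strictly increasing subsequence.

Let S[i] be the best sum of a strictly increasing subsequence ending at i:
i:      1  2  3  4  5  6  7  8  9 10
a[i]:   2  2  6  3  3  9  2  4 14  7
S:      2  2  8  5  5 17  2  9 31 16
Maximum is 31 (e.g. 2 + 6 + 9 + 14).

31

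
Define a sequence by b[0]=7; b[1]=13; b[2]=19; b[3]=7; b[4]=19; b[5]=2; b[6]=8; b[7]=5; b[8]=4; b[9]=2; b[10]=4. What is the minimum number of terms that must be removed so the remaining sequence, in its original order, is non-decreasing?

7

Fewest deletions = n − (longest non-decreasing subsequence).
i:      0  1  2  3  4  5  6  7  8  9 10
b[i]:   7 13 19  7 19  2  8  5  4  2  4
dp:     1  2  3  2  4  1  3  2  2  2  3
max dp = 4, so deletions = 11 − 4 = 7.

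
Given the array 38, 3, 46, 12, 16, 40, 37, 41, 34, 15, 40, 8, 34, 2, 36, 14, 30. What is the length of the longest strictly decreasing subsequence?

7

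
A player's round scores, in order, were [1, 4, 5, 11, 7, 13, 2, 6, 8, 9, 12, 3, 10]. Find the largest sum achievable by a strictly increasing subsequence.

Let S[i] be the best sum of a strictly increasing subsequence ending at i:
i:      1  2  3  4  5  6  7  8  9 10 11 12 13
a[i]:   1  4  5 11  7 13  2  6  8  9 12  3 10
S:      1  5 10 21 17 34  3 16 25 34 46  6 44
Maximum is 46 (e.g. 1 + 4 + 5 + 7 + 8 + 9 + 12).

46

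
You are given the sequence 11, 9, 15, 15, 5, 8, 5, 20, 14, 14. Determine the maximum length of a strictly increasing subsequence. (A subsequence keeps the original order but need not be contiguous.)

3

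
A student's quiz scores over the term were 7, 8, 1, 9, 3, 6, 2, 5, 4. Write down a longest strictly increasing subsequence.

Patience tails give the LIS length; then backtrack through the dp parents:
7 → extends → [7]
8 → extends → [7, 8]
1 → replaces 7 → [1, 8]
9 → extends → [1, 8, 9]
3 → replaces 8 → [1, 3, 9]
6 → replaces 9 → [1, 3, 6]
2 → replaces 3 → [1, 2, 6]
5 → replaces 6 → [1, 2, 5]
4 → replaces 5 → [1, 2, 4]
Length 3; one witness is 7, 8, 9.

7, 8, 9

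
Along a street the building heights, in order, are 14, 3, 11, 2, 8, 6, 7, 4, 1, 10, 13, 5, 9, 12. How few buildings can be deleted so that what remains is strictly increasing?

9

Fewest deletions = n − (longest strictly increasing subsequence).
i:      1  2  3  4  5  6  7  8  9 10 11 12 13 14
a[i]:  14  3 11  2  8  6  7  4  1 10 13  5  9 12
dp:     1  1  2  1  2  2  3  2  1  4  5  3  4  5
max dp = 5, so deletions = 14 − 5 = 9.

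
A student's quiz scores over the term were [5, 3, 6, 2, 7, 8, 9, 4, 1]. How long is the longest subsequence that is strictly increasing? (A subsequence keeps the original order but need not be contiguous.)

5

Track the smallest tail for each achievable length (strict):
5 → extends → [5]
3 → replaces 5 → [3]
6 → extends → [3, 6]
2 → replaces 3 → [2, 6]
7 → extends → [2, 6, 7]
8 → extends → [2, 6, 7, 8]
9 → extends → [2, 6, 7, 8, 9]
4 → replaces 6 → [2, 4, 7, 8, 9]
1 → replaces 2 → [1, 4, 7, 8, 9]
Five tails, so the longest strictly increasing subsequence has length 5 (e.g. 5, 6, 7, 8, 9).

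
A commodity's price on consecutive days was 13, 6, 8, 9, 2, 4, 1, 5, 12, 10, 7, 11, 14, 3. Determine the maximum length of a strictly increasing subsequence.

Track the smallest tail for each achievable length (strict):
13 → extends → [13]
6 → replaces 13 → [6]
8 → extends → [6, 8]
9 → extends → [6, 8, 9]
2 → replaces 6 → [2, 8, 9]
4 → replaces 8 → [2, 4, 9]
1 → replaces 2 → [1, 4, 9]
5 → replaces 9 → [1, 4, 5]
12 → extends → [1, 4, 5, 12]
10 → replaces 12 → [1, 4, 5, 10]
7 → replaces 10 → [1, 4, 5, 7]
11 → extends → [1, 4, 5, 7, 11]
14 → extends → [1, 4, 5, 7, 11, 14]
3 → replaces 4 → [1, 3, 5, 7, 11, 14]
Six tails, so the longest strictly increasing subsequence has length 6 (e.g. 6, 8, 9, 10, 11, 14).

6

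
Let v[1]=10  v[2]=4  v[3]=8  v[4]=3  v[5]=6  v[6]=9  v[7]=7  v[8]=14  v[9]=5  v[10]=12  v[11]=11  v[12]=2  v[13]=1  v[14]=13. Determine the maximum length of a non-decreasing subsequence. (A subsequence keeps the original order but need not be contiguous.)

5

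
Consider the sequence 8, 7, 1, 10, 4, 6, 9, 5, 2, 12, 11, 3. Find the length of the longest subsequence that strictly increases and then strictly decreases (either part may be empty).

inc[i] = longest strictly increasing subsequence ending at i; dec[i] = longest strictly decreasing subsequence starting at i:
i:      1  2  3  4  5  6  7  8  9 10 11 12
a[i]:   8  7  1 10  4  6  9  5  2 12 11  3
inc:    1  1  1  2  2  3  4  3  2  5  5  3
dec:    5  4  1  4  2  3  3  2  1  3  2  1
Best peak at i=10 (value 12): inc=5, dec=3, length 5+3−1 = 7.

7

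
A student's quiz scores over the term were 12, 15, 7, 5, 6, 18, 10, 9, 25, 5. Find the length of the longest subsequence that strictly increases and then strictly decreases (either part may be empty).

inc[i] = longest strictly increasing subsequence ending at i; dec[i] = longest strictly decreasing subsequence starting at i:
i:      1  2  3  4  5  6  7  8  9 10
a[i]:  12 15  7  5  6 18 10  9 25  5
inc:    1  2  1  1  2  3  3  3  4  1
dec:    4  4  3  1  2  4  3  2  2  1
Best peak at i=6 (value 18): inc=3, dec=4, length 3+4−1 = 6.

6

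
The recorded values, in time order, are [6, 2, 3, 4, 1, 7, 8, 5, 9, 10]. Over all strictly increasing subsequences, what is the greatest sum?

43

Let S[i] be the best sum of a strictly increasing subsequence ending at i:
i:      1  2  3  4  5  6  7  8  9 10
a[i]:   6  2  3  4  1  7  8  5  9 10
S:      6  2  5  9  1 16 24 14 33 43
Maximum is 43 (e.g. 2 + 3 + 4 + 7 + 8 + 9 + 10).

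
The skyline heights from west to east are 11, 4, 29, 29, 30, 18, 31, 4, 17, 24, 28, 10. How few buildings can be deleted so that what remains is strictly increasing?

Fewest deletions = n − (longest strictly increasing subsequence).
Patience tails:
11 → extends → [11]
4 → replaces 11 → [4]
29 → extends → [4, 29]
29 → already a tail → [4, 29]
30 → extends → [4, 29, 30]
18 → replaces 29 → [4, 18, 30]
31 → extends → [4, 18, 30, 31]
4 → already a tail → [4, 18, 30, 31]
17 → replaces 18 → [4, 17, 30, 31]
24 → replaces 30 → [4, 17, 24, 31]
28 → replaces 31 → [4, 17, 24, 28]
10 → replaces 17 → [4, 10, 24, 28]
Longest strictly increasing subsequence has length 4, so deletions = 12 − 4 = 8.

8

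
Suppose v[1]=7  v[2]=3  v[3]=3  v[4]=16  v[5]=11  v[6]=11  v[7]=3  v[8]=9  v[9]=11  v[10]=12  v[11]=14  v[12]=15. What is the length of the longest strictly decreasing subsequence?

3

Let dp[i] be the longest strictly decreasing subsequence ending at i:
i:      1  2  3  4  5  6  7  8  9 10 11 12
v[i]:   7  3  3 16 11 11  3  9 11 12 14 15
dp:     1  2  2  1  2  2  3  3  2  2  2  2
Maximum is 3.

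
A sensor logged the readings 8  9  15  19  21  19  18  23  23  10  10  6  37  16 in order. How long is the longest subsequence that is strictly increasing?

7

Track the smallest tail for each achievable length (strict):
8 → extends → [8]
9 → extends → [8, 9]
15 → extends → [8, 9, 15]
19 → extends → [8, 9, 15, 19]
21 → extends → [8, 9, 15, 19, 21]
19 → already a tail → [8, 9, 15, 19, 21]
18 → replaces 19 → [8, 9, 15, 18, 21]
23 → extends → [8, 9, 15, 18, 21, 23]
23 → already a tail → [8, 9, 15, 18, 21, 23]
10 → replaces 15 → [8, 9, 10, 18, 21, 23]
10 → already a tail → [8, 9, 10, 18, 21, 23]
6 → replaces 8 → [6, 9, 10, 18, 21, 23]
37 → extends → [6, 9, 10, 18, 21, 23, 37]
16 → replaces 18 → [6, 9, 10, 16, 21, 23, 37]
Seven tails, so the longest strictly increasing subsequence has length 7 (e.g. 8, 9, 15, 19, 21, 23, 37).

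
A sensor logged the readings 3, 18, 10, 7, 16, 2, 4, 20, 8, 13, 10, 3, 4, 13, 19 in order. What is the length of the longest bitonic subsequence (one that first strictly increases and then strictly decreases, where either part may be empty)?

7

inc[i] = longest strictly increasing subsequence ending at i; dec[i] = longest strictly decreasing subsequence starting at i:
i:      1  2  3  4  5  6  7  8  9 10 11 12 13 14 15
a[i]:   3 18 10  7 16  2  4 20  8 13 10  3  4 13 19
inc:    1  2  2  2  3  1  2  4  3  4  4  2  3  5  6
dec:    2  5  4  3  4  1  2  4  2  3  2  1  1  1  1
Best peak at i=8 (value 20): inc=4, dec=4, length 4+4−1 = 7.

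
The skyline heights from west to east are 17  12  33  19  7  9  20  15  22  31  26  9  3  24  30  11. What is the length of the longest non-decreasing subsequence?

6

Let dp[i] be the length of the longest such subsequence ending at index i:
i:      1  2  3  4  5  6  7  8  9 10 11 12 13 14 15 16
a[i]:  17 12 33 19  7  9 20 15 22 31 26  9  3 24 30 11
dp:     1  1  2  2  1  2  3  3  4  5  5  3  1  5  6  4
Maximum dp value is 6.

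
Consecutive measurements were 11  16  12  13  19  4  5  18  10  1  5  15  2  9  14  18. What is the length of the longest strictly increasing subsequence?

Let dp[i] be the length of the longest such subsequence ending at index i:
i:      1  2  3  4  5  6  7  8  9 10 11 12 13 14 15 16
a[i]:  11 16 12 13 19  4  5 18 10  1  5 15  2  9 14 18
dp:     1  2  2  3  4  1  2  4  3  1  2  4  2  3  4  5
Maximum dp value is 5.

5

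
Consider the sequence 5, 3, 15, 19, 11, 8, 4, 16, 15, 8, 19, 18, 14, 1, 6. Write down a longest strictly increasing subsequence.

Patience tails give the LIS length; then backtrack through the dp parents:
5 → extends → [5]
3 → replaces 5 → [3]
15 → extends → [3, 15]
19 → extends → [3, 15, 19]
11 → replaces 15 → [3, 11, 19]
8 → replaces 11 → [3, 8, 19]
4 → replaces 8 → [3, 4, 19]
16 → replaces 19 → [3, 4, 16]
15 → replaces 16 → [3, 4, 15]
8 → replaces 15 → [3, 4, 8]
19 → extends → [3, 4, 8, 19]
18 → replaces 19 → [3, 4, 8, 18]
14 → replaces 18 → [3, 4, 8, 14]
1 → replaces 3 → [1, 4, 8, 14]
6 → replaces 8 → [1, 4, 6, 14]
Length 4; one witness is 5, 15, 16, 19.

5, 15, 16, 19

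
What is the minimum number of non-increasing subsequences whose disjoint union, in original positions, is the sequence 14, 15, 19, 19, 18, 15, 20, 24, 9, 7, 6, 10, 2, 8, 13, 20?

Place each on the leftmost legal pile:
14 → new pile 1 (tops now [14])
15 → new pile 2 (tops now [14, 15])
19 → new pile 3 (tops now [14, 15, 19])
19 → pile 3 (tops now [14, 15, 19])
18 → pile 3 (tops now [14, 15, 18])
15 → pile 2 (tops now [14, 15, 18])
20 → new pile 4 (tops now [14, 15, 18, 20])
24 → new pile 5 (tops now [14, 15, 18, 20, 24])
9 → pile 1 (tops now [9, 15, 18, 20, 24])
7 → pile 1 (tops now [7, 15, 18, 20, 24])
6 → pile 1 (tops now [6, 15, 18, 20, 24])
10 → pile 2 (tops now [6, 10, 18, 20, 24])
2 → pile 1 (tops now [2, 10, 18, 20, 24])
8 → pile 2 (tops now [2, 8, 18, 20, 24])
13 → pile 3 (tops now [2, 8, 13, 20, 24])
20 → pile 4 (tops now [2, 8, 13, 20, 24])
Five piles.

5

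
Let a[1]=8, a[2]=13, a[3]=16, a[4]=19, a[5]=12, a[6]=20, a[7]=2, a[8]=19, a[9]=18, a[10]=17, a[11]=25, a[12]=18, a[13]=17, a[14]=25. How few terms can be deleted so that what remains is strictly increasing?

Fewest deletions = n − (longest strictly increasing subsequence).
i:      1  2  3  4  5  6  7  8  9 10 11 12 13 14
a[i]:   8 13 16 19 12 20  2 19 18 17 25 18 17 25
dp:     1  2  3  4  2  5  1  4  4  4  6  5  4  6
max dp = 6, so deletions = 14 − 6 = 8.

8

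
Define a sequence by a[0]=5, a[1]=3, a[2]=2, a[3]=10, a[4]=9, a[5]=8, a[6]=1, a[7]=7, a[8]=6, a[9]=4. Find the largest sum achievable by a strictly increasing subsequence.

Let S[i] be the best sum of a strictly increasing subsequence ending at i:
i:      0  1  2  3  4  5  6  7  8  9
a[i]:   5  3  2 10  9  8  1  7  6  4
S:      5  3  2 15 14 13  1 12 11  7
Maximum is 15 (e.g. 5 + 10).

15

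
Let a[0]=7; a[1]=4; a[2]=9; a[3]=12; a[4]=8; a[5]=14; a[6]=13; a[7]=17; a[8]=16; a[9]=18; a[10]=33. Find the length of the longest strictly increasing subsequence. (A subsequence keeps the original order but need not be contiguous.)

Let dp[i] be the length of the longest such subsequence ending at index i:
i:      0  1  2  3  4  5  6  7  8  9 10
a[i]:   7  4  9 12  8 14 13 17 16 18 33
dp:     1  1  2  3  2  4  4  5  5  6  7
Maximum dp value is 7.

7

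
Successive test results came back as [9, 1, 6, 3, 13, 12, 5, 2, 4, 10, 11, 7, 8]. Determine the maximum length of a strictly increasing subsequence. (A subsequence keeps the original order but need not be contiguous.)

5

Track the smallest tail for each achievable length (strict):
9 → extends → [9]
1 → replaces 9 → [1]
6 → extends → [1, 6]
3 → replaces 6 → [1, 3]
13 → extends → [1, 3, 13]
12 → replaces 13 → [1, 3, 12]
5 → replaces 12 → [1, 3, 5]
2 → replaces 3 → [1, 2, 5]
4 → replaces 5 → [1, 2, 4]
10 → extends → [1, 2, 4, 10]
11 → extends → [1, 2, 4, 10, 11]
7 → replaces 10 → [1, 2, 4, 7, 11]
8 → replaces 11 → [1, 2, 4, 7, 8]
Five tails, so the longest strictly increasing subsequence has length 5 (e.g. 1, 3, 5, 10, 11).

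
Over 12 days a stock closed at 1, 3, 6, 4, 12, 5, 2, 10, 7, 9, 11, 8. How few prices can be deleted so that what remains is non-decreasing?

5

Fewest deletions = n − (longest non-decreasing subsequence).
Patience tails:
1 → extends → [1]
3 → extends → [1, 3]
6 → extends → [1, 3, 6]
4 → replaces 6 → [1, 3, 4]
12 → extends → [1, 3, 4, 12]
5 → replaces 12 → [1, 3, 4, 5]
2 → replaces 3 → [1, 2, 4, 5]
10 → extends → [1, 2, 4, 5, 10]
7 → replaces 10 → [1, 2, 4, 5, 7]
9 → extends → [1, 2, 4, 5, 7, 9]
11 → extends → [1, 2, 4, 5, 7, 9, 11]
8 → replaces 9 → [1, 2, 4, 5, 7, 8, 11]
Longest non-decreasing subsequence has length 7, so deletions = 12 − 7 = 5.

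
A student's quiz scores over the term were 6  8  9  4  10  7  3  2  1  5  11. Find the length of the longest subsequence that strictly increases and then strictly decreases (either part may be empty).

8

inc[i] = longest strictly increasing subsequence ending at i; dec[i] = longest strictly decreasing subsequence starting at i:
i:      1  2  3  4  5  6  7  8  9 10 11
a[i]:   6  8  9  4 10  7  3  2  1  5 11
inc:    1  2  3  1  4  2  1  1  1  2  5
dec:    5  5  5  4  5  4  3  2  1  1  1
Best peak at i=5 (value 10): inc=4, dec=5, length 4+5−1 = 8.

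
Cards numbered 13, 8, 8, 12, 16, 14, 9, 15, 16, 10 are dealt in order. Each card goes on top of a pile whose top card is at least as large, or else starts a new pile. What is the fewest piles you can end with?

Place each on the leftmost legal pile:
13 → new pile 1 (tops now [13])
8 → pile 1 (tops now [8])
8 → pile 1 (tops now [8])
12 → new pile 2 (tops now [8, 12])
16 → new pile 3 (tops now [8, 12, 16])
14 → pile 3 (tops now [8, 12, 14])
9 → pile 2 (tops now [8, 9, 14])
15 → new pile 4 (tops now [8, 9, 14, 15])
16 → new pile 5 (tops now [8, 9, 14, 15, 16])
10 → pile 3 (tops now [8, 9, 10, 15, 16])
Five piles.

5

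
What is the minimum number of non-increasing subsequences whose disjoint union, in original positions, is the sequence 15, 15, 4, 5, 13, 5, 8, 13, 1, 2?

4

Place each on the leftmost legal pile:
15 → new pile 1 (tops now [15])
15 → pile 1 (tops now [15])
4 → pile 1 (tops now [4])
5 → new pile 2 (tops now [4, 5])
13 → new pile 3 (tops now [4, 5, 13])
5 → pile 2 (tops now [4, 5, 13])
8 → pile 3 (tops now [4, 5, 8])
13 → new pile 4 (tops now [4, 5, 8, 13])
1 → pile 1 (tops now [1, 5, 8, 13])
2 → pile 2 (tops now [1, 2, 8, 13])
Four piles.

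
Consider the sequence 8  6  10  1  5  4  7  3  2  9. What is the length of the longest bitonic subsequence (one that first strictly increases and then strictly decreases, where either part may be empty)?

6

inc[i] = longest strictly increasing subsequence ending at i; dec[i] = longest strictly decreasing subsequence starting at i:
i:      1  2  3  4  5  6  7  8  9 10
a[i]:   8  6 10  1  5  4  7  3  2  9
inc:    1  1  2  1  2  2  3  2  2  4
dec:    6  5  5  1  4  3  3  2  1  1
Best peak at i=1 (value 8): inc=1, dec=6, length 1+6−1 = 6.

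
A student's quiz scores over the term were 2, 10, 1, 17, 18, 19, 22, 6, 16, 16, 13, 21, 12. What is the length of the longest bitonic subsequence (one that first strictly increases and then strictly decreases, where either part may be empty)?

inc[i] = longest strictly increasing subsequence ending at i; dec[i] = longest strictly decreasing subsequence starting at i:
i:      1  2  3  4  5  6  7  8  9 10 11 12 13
a[i]:   2 10  1 17 18 19 22  6 16 16 13 21 12
inc:    1  2  1  3  4  5  6  2  3  3  3  6  3
dec:    2  2  1  4  4  4  4  1  3  3  2  2  1
Best peak at i=7 (value 22): inc=6, dec=4, length 6+4−1 = 9.

9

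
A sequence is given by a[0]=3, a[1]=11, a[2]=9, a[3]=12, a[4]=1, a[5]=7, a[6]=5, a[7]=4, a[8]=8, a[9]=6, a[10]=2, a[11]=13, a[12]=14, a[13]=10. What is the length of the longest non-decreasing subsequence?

5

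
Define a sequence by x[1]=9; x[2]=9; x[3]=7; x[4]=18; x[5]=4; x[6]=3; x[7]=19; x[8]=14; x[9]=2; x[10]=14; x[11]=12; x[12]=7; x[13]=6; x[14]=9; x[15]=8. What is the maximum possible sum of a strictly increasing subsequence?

Let S[i] be the best sum of a strictly increasing subsequence ending at i:
i:      1  2  3  4  5  6  7  8  9 10 11 12 13 14 15
x[i]:   9  9  7 18  4  3 19 14  2 14 12  7  6  9  8
S:      9  9  7 27  4  3 46 23  2 23 21 11 10 20 19
Maximum is 46 (e.g. 9 + 18 + 19).

46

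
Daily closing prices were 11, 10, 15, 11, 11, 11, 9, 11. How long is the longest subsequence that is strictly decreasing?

3

Let dp[i] be the longest strictly decreasing subsequence ending at i:
i:      1  2  3  4  5  6  7  8
a[i]:  11 10 15 11 11 11  9 11
dp:     1  2  1  2  2  2  3  2
Maximum is 3.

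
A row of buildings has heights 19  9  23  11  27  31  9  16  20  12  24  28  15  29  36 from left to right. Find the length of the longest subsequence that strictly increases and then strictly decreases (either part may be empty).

8

inc[i] = longest strictly increasing subsequence ending at i; dec[i] = longest strictly decreasing subsequence starting at i:
i:      1  2  3  4  5  6  7  8  9 10 11 12 13 14 15
a[i]:  19  9 23 11 27 31  9 16 20 12 24 28 15 29 36
inc:    1  1  2  2  3  4  1  3  4  3  5  6  4  7  8
dec:    3  1  3  2  3  3  1  2  2  1  2  2  1  1  1
Best peak at i=15 (value 36): inc=8, dec=1, length 8+1−1 = 8.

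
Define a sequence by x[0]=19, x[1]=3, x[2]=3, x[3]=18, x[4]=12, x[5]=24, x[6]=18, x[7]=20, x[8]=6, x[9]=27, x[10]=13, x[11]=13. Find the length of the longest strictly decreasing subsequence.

Let dp[i] be the longest strictly decreasing subsequence ending at i:
i:      0  1  2  3  4  5  6  7  8  9 10 11
x[i]:  19  3  3 18 12 24 18 20  6 27 13 13
dp:     1  2  2  2  3  1  2  2  4  1  3  3
Maximum is 4.

4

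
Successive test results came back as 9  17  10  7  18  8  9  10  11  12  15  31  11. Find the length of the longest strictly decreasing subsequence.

3

Let dp[i] be the longest strictly decreasing subsequence ending at i:
i:      1  2  3  4  5  6  7  8  9 10 11 12 13
a[i]:   9 17 10  7 18  8  9 10 11 12 15 31 11
dp:     1  1  2  3  1  3  3  2  2  2  2  1  3
Maximum is 3.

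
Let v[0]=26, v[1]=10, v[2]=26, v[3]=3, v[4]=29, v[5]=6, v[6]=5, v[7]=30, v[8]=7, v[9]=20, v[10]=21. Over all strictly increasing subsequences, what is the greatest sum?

95

Let S[i] be the best sum of a strictly increasing subsequence ending at i:
i:      0  1  2  3  4  5  6  7  8  9 10
v[i]:  26 10 26  3 29  6  5 30  7 20 21
S:     26 10 36  3 65  9  8 95 16 36 57
Maximum is 95 (e.g. 10 + 26 + 29 + 30).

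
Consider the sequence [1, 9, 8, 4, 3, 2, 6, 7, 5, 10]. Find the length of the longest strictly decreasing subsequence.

5

Let dp[i] be the longest strictly decreasing subsequence ending at i:
i:      1  2  3  4  5  6  7  8  9 10
a[i]:   1  9  8  4  3  2  6  7  5 10
dp:     1  1  2  3  4  5  3  3  4  1
Maximum is 5.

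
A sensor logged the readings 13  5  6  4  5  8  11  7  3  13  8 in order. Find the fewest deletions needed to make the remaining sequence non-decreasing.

Fewest deletions = n − (longest non-decreasing subsequence).
Patience tails:
13 → extends → [13]
5 → replaces 13 → [5]
6 → extends → [5, 6]
4 → replaces 5 → [4, 6]
5 → replaces 6 → [4, 5]
8 → extends → [4, 5, 8]
11 → extends → [4, 5, 8, 11]
7 → replaces 8 → [4, 5, 7, 11]
3 → replaces 4 → [3, 5, 7, 11]
13 → extends → [3, 5, 7, 11, 13]
8 → replaces 11 → [3, 5, 7, 8, 13]
Longest non-decreasing subsequence has length 5, so deletions = 11 − 5 = 6.

6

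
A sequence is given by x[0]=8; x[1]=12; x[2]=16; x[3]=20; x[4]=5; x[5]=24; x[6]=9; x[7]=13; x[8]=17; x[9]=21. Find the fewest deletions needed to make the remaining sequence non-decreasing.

5

Fewest deletions = n − (longest non-decreasing subsequence).
i:      0  1  2  3  4  5  6  7  8  9
x[i]:   8 12 16 20  5 24  9 13 17 21
dp:     1  2  3  4  1  5  2  3  4  5
max dp = 5, so deletions = 10 − 5 = 5.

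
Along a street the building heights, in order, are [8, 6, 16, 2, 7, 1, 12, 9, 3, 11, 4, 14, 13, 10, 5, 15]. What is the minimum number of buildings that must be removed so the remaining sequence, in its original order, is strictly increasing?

Fewest deletions = n − (longest strictly increasing subsequence).
i:      1  2  3  4  5  6  7  8  9 10 11 12 13 14 15 16
a[i]:   8  6 16  2  7  1 12  9  3 11  4 14 13 10  5 15
dp:     1  1  2  1  2  1  3  3  2  4  3  5  5  4  4  6
max dp = 6, so deletions = 16 − 6 = 10.

10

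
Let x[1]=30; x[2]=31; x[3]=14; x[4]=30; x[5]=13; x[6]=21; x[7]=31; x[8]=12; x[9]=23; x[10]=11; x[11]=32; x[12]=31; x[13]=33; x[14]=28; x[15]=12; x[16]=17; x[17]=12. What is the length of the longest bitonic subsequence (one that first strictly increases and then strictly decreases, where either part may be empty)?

inc[i] = longest strictly increasing subsequence ending at i; dec[i] = longest strictly decreasing subsequence starting at i:
i:      1  2  3  4  5  6  7  8  9 10 11 12 13 14 15 16 17
x[i]:  30 31 14 30 13 21 31 12 23 11 32 31 33 28 12 17 12
inc:    1  2  1  2  1  2  3  1  3  1  4  4  5  4  2  3  2
dec:    5  5  4  4  3  3  4  2  3  1  5  4  4  3  1  2  1
Best peak at i=11 (value 32): inc=4, dec=5, length 4+5−1 = 8.

8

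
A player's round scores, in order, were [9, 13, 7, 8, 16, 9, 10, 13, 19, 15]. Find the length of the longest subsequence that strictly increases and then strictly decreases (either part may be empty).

inc[i] = longest strictly increasing subsequence ending at i; dec[i] = longest strictly decreasing subsequence starting at i:
i:      1  2  3  4  5  6  7  8  9 10
a[i]:   9 13  7  8 16  9 10 13 19 15
inc:    1  2  1  2  3  3  4  5  6  6
dec:    2  2  1  1  2  1  1  1  2  1
Best peak at i=9 (value 19): inc=6, dec=2, length 6+2−1 = 7.

7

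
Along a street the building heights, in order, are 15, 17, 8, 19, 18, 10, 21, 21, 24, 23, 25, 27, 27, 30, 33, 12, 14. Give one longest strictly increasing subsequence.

Patience tails give the LIS length; then backtrack through the dp parents:
15 → extends → [15]
17 → extends → [15, 17]
8 → replaces 15 → [8, 17]
19 → extends → [8, 17, 19]
18 → replaces 19 → [8, 17, 18]
10 → replaces 17 → [8, 10, 18]
21 → extends → [8, 10, 18, 21]
21 → already a tail → [8, 10, 18, 21]
24 → extends → [8, 10, 18, 21, 24]
23 → replaces 24 → [8, 10, 18, 21, 23]
25 → extends → [8, 10, 18, 21, 23, 25]
27 → extends → [8, 10, 18, 21, 23, 25, 27]
27 → already a tail → [8, 10, 18, 21, 23, 25, 27]
30 → extends → [8, 10, 18, 21, 23, 25, 27, 30]
33 → extends → [8, 10, 18, 21, 23, 25, 27, 30, 33]
12 → replaces 18 → [8, 10, 12, 21, 23, 25, 27, 30, 33]
14 → replaces 21 → [8, 10, 12, 14, 23, 25, 27, 30, 33]
Length 9; one witness is 15, 17, 19, 21, 24, 25, 27, 30, 33.

15, 17, 19, 21, 24, 25, 27, 30, 33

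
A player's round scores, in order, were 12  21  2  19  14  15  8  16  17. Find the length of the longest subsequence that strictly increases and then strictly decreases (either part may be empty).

5

inc[i] = longest strictly increasing subsequence ending at i; dec[i] = longest strictly decreasing subsequence starting at i:
i:      1  2  3  4  5  6  7  8  9
a[i]:  12 21  2 19 14 15  8 16 17
inc:    1  2  1  2  2  3  2  4  5
dec:    2  4  1  3  2  2  1  1  1
Best peak at i=2 (value 21): inc=2, dec=4, length 2+4−1 = 5.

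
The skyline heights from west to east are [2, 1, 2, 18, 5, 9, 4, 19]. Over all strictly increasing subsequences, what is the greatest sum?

40

Let S[i] be the best sum of a strictly increasing subsequence ending at i:
i:      1  2  3  4  5  6  7  8
a[i]:   2  1  2 18  5  9  4 19
S:      2  1  3 21  8 17  7 40
Maximum is 40 (e.g. 1 + 2 + 18 + 19).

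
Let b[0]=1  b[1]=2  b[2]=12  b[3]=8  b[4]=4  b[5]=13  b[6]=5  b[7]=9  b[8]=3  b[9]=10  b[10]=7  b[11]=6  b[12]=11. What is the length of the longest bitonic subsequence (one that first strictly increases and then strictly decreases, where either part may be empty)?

8

inc[i] = longest strictly increasing subsequence ending at i; dec[i] = longest strictly decreasing subsequence starting at i:
i:      0  1  2  3  4  5  6  7  8  9 10 11 12
b[i]:   1  2 12  8  4 13  5  9  3 10  7  6 11
inc:    1  2  3  3  3  4  4  5  3  6  5  5  7
dec:    1  1  4  3  2  4  2  3  1  3  2  1  1
Best peak at i=9 (value 10): inc=6, dec=3, length 6+3−1 = 8.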